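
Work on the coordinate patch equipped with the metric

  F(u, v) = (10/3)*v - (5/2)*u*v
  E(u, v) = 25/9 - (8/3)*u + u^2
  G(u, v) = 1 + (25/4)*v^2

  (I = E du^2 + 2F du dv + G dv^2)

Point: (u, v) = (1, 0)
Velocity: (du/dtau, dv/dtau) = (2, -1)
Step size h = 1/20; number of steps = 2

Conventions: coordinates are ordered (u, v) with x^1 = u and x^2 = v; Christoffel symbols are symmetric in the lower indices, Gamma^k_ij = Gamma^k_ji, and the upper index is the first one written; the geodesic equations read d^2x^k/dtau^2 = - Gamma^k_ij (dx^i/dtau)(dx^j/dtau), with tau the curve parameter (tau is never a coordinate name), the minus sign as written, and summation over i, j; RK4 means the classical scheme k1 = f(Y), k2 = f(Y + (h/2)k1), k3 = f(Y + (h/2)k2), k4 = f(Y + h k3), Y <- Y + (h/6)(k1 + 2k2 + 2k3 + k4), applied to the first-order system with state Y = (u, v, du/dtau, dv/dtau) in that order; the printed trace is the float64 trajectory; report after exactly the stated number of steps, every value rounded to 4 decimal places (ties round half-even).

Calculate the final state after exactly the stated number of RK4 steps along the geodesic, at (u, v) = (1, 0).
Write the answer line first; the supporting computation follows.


Answer: u = 1.2019, v = -0.1006, du/dtau = 2.0332, dv/dtau = -1.0181

f(Y) = (du/dtau, dv/dtau, -Gamma^u_ij Y'^i Y'^j, -Gamma^v_ij Y'^i Y'^j) with the Gammas evaluated at the stage position; h = 0.050000; intermediate values shown to 6 dp
step 0: u = 1.0000, v = 0.0000, du/dtau = 2.0000, dv/dtau = -1.0000
step 1:
  k1: at (u, v) = (1.000000, 0.000000), (du/dtau, dv/dtau) = (2.000000, -1.000000); Gamma_uuu = -0.300000, Gamma_uuv = 0.000000, Gamma_uvv = 0.750000, Gamma_vuu = 0.000000, Gamma_vuv = 0.000000, Gamma_vvv = 0.000000; k1 = (2.000000, -1.000000, 0.450000, 0.000000)
  k2: at (u, v) = (1.050000, -0.025000), (du/dtau, dv/dtau) = (2.011250, -1.000000); Gamma_uuu = -0.261333, Gamma_uuv = 0.000000, Gamma_uvv = 0.653333, Gamma_vuu = 0.057647, Gamma_vuv = 0.000000, Gamma_vvv = -0.144118; k2 = (2.011250, -1.000000, 0.403793, -0.089072)
  k3: at (u, v) = (1.050281, -0.025000), (du/dtau, dv/dtau) = (2.010095, -1.002227); Gamma_uuu = -0.261112, Gamma_uuv = 0.000000, Gamma_uvv = 0.652781, Gamma_vuu = 0.057656, Gamma_vuv = 0.000000, Gamma_vvv = -0.144139; k3 = (2.010095, -1.002227, 0.399328, -0.088175)
  k4: at (u, v) = (1.100505, -0.050111), (du/dtau, dv/dtau) = (2.019966, -1.004409); Gamma_uuu = -0.217616, Gamma_uuv = 0.000000, Gamma_uvv = 0.544041, Gamma_vuu = 0.117093, Gamma_vuv = 0.000000, Gamma_vvv = -0.292733; k4 = (2.019966, -1.004409, 0.339084, -0.182451)
  Y <- Y + (h/6)(k1 + 2k2 + 2k3 + k4): u = 1.1005, v = -0.0501, du/dtau = 2.0200, dv/dtau = -1.0045
step 2:
  k1: at (u, v) = (1.100522, -0.050074), (du/dtau, dv/dtau) = (2.019961, -1.004475); Gamma_uuu = -0.217607, Gamma_uuv = 0.000000, Gamma_uvv = 0.544016, Gamma_vuu = 0.117009, Gamma_vuv = 0.000000, Gamma_vvv = -0.292522; k1 = (2.019961, -1.004475, 0.338992, -0.182279)
  k2: at (u, v) = (1.151021, -0.075186), (du/dtau, dv/dtau) = (2.028436, -1.009032); Gamma_uuu = -0.170613, Gamma_uuv = 0.000000, Gamma_uvv = 0.426534, Gamma_vuu = 0.175903, Gamma_vuv = 0.000000, Gamma_vvv = -0.439757; k2 = (2.028436, -1.009032, 0.267725, -0.276025)
  k3: at (u, v) = (1.151233, -0.075300), (du/dtau, dv/dtau) = (2.026654, -1.011375); Gamma_uuu = -0.170410, Gamma_uuv = 0.000000, Gamma_uvv = 0.426026, Gamma_vuu = 0.176165, Gamma_vuv = 0.000000, Gamma_vvv = -0.440411; k3 = (2.026654, -1.011375, 0.264158, -0.273078)
  k4: at (u, v) = (1.201855, -0.100643), (du/dtau, dv/dtau) = (2.033169, -1.018128); Gamma_uuu = -0.121673, Gamma_uuv = 0.000000, Gamma_uvv = 0.304181, Gamma_vuu = 0.232841, Gamma_vuv = 0.000000, Gamma_vvv = -0.582103; k4 = (2.033169, -1.018128, 0.187657, -0.359114)
  Y <- Y + (h/6)(k1 + 2k2 + 2k3 + k4): u = 1.2019, v = -0.1006, du/dtau = 2.0332, dv/dtau = -1.0181


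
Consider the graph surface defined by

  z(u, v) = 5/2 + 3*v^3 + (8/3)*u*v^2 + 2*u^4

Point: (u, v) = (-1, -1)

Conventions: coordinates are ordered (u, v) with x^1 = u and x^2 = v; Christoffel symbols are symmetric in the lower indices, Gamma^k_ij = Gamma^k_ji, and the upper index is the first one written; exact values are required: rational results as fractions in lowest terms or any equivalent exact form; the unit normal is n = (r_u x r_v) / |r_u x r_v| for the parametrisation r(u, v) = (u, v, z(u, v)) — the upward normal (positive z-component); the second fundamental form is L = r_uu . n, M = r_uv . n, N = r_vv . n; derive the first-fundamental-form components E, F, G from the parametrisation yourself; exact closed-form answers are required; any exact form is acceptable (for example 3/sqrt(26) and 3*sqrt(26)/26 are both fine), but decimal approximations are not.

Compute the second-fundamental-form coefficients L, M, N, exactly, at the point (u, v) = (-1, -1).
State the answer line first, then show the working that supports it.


Answer: L = 36*sqrt(2114)/1057, M = -8*sqrt(2114)/1057, N = -5*sqrt(2114)/151

z_u = -16/3, z_v = 43/3, z_uu = 24, z_uv = -16/3, z_vv = -70/3
E = 265/9, F = -688/9, G = 1858/9; answer radicand W^2 = 2114/9
unnormalised second-form numerators: l = 24, m = -16/3, n = -70/3; L = l/sqrt(2114/9), and similarly M = m/sqrt(W^2), N = n/sqrt(W^2)


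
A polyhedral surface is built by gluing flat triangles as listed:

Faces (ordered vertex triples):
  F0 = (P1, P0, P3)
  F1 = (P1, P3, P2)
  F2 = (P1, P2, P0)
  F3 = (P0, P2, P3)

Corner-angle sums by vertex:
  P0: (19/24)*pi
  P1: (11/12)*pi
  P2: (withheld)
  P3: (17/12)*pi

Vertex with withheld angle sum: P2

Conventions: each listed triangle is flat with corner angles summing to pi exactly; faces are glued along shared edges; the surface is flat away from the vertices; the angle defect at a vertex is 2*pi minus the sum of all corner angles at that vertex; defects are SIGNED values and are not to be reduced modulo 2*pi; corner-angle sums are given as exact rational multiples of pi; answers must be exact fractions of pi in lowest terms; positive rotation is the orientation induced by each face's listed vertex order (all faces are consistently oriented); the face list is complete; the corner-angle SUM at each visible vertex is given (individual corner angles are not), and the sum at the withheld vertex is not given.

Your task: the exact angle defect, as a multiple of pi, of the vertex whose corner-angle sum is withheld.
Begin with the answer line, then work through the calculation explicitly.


Answer: defect(P2) = (9/8)*pi

V = 4, E = 6, F = 4; chi = V - E + F = 2
Gauss-Bonnet: total defect = 2*pi*chi = 4*pi; visible defects sum to (23/8)*pi


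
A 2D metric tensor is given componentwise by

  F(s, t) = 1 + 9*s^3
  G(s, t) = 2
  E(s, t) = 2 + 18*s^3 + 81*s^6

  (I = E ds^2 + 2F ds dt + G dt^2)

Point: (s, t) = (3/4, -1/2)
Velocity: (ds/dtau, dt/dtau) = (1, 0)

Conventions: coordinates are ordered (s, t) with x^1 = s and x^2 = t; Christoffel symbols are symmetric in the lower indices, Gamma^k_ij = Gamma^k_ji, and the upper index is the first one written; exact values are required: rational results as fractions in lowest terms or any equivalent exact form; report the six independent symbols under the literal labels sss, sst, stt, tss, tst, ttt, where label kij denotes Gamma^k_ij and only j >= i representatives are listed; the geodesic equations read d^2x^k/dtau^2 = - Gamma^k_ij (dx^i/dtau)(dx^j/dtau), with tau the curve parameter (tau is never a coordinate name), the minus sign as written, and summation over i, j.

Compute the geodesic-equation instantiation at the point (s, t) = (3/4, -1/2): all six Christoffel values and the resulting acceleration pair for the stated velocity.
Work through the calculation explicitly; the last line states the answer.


E = 98345/4096, F = 307/64, G = 2 at the point
E_s = 74601/512, E_t = 0, F_s = 243/16, F_t = 0, G_s = 0, G_t = 0
EG - F^2 = 102441/4096;  g^inv = (4096/102441) * [[2, -307/64], [-307/64, 98345/4096]]
first-kind symbols [ij,l] = (1/2)(d_i g_jl + d_j g_il - d_l g_ij): [ss,s] = E_s/2 = 74601/1024, [ss,t] = F_s - E_t/2 = 243/16, [st,s] = E_t/2 = 0, [st,t] = G_s/2 = 0, [tt,s] = F_t - G_s/2 = 0, [tt,t] = G_t/2 = 0
Gamma^s_ij = (G*[ij,s] - F*[ij,t])/(EG - F^2), Gamma^t_ij = (E*[ij,t] - F*[ij,s])/(EG - F^2)
Gamma_sss = 99468/34147, Gamma_sst = 0, Gamma_stt = 0, Gamma_tss = 20736/34147, Gamma_tst = 0, Gamma_ttt = 0
d^2s/dtau^2 = -(Gamma_sss*(1)^2 + 2*Gamma_sst*(1)*(0) + Gamma_stt*(0)^2) = -99468/34147
d^2t/dtau^2 = -(Gamma_tss*(1)^2 + 2*Gamma_tst*(1)*(0) + Gamma_ttt*(0)^2) = -20736/34147

Answer: Gamma_sss = 99468/34147, Gamma_sst = 0, Gamma_stt = 0, Gamma_tss = 20736/34147, Gamma_tst = 0, Gamma_ttt = 0; accelerations (d^2s/dtau^2, d^2t/dtau^2) = (-99468/34147, -20736/34147)


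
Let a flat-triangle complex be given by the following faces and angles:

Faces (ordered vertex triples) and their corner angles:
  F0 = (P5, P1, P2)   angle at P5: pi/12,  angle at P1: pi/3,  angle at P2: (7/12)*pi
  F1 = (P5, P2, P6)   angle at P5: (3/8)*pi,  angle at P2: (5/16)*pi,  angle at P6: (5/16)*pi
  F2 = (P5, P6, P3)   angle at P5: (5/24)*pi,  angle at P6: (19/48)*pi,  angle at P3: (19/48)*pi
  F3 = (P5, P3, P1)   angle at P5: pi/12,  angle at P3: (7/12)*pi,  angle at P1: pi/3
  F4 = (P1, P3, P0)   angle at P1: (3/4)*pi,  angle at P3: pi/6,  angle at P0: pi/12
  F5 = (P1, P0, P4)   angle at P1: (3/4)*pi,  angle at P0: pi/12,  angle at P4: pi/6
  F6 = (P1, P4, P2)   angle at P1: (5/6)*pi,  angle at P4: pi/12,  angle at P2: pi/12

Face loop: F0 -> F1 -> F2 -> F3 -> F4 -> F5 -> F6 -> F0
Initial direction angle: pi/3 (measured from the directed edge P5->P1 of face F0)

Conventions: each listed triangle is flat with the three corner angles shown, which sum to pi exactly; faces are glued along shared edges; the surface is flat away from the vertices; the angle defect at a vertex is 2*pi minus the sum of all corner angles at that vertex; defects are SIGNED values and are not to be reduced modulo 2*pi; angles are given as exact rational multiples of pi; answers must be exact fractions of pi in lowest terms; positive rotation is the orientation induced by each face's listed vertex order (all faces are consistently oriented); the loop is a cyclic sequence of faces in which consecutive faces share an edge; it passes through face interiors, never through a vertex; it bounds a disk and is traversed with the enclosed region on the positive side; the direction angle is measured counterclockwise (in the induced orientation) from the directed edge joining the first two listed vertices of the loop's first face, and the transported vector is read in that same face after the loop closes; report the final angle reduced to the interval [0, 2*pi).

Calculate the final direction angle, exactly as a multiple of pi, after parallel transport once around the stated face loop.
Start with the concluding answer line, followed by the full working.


Answer: final direction angle = (7/12)*pi

enclosed vertex P1: corner angles sum to 3*pi, defect = 2*pi - 3*pi = -pi
enclosed vertex P5: corner angles sum to (3/4)*pi, defect = 2*pi - (3/4)*pi = (5/4)*pi
the rotation equals the total enclosed defect, so the final angle is initial + defects (mod 2*pi)
final angle = pi/3 + pi/4 = (7/12)*pi (mod 2*pi)


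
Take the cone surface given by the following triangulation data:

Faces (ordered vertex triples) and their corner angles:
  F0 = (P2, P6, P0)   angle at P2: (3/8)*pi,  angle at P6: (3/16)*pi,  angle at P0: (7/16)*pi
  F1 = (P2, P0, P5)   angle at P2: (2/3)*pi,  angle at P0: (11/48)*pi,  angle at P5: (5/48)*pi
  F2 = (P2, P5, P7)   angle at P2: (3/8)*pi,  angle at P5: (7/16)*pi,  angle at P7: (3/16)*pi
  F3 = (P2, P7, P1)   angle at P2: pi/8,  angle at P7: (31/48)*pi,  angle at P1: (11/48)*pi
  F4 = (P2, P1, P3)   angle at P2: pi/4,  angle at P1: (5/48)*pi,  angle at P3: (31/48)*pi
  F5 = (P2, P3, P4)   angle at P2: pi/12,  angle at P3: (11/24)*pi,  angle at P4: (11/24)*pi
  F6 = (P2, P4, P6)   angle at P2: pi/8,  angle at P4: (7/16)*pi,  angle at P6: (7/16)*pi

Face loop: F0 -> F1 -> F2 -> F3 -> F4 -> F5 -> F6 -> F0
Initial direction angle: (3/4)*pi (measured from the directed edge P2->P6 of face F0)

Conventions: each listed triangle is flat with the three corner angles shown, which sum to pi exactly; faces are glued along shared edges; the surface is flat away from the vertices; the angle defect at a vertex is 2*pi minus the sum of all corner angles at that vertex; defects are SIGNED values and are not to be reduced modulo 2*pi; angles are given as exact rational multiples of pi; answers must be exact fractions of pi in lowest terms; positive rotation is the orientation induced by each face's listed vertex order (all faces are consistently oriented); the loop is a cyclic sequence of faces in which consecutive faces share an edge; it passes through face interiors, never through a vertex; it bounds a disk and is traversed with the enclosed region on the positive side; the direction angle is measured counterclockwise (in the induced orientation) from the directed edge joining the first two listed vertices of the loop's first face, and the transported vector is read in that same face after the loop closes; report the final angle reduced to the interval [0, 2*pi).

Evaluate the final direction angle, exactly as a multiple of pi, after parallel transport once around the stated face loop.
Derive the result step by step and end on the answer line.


enclosed vertex P2: corner angles sum to 2*pi, defect = 2*pi - 2*pi = 0
by Gauss-Bonnet the loop rotates the vector by the enclosed defect sum (positive orientation, mod 2*pi)
final angle = (3/4)*pi + 0 = (3/4)*pi (mod 2*pi)

Answer: final direction angle = (3/4)*pi


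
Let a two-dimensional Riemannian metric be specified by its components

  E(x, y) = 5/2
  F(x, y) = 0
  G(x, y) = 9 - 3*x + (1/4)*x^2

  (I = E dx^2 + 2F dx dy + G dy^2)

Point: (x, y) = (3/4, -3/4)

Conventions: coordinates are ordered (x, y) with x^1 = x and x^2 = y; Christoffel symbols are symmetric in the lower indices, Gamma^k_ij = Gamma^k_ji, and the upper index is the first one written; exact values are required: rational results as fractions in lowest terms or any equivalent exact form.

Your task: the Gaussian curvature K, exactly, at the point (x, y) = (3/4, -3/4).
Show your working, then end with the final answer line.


E = 5/2, F = 0, G = 441/64, EG - F^2 = 2205/128 at the point
E_x = 0, E_y = 0, F_x = 0, F_y = 0, G_x = -21/8, G_y = 0
E_yy = 0, F_xy = 0, G_xx = 1/2
Brioschi: K = (det M1 - det M2) / (EG - F^2)^2 with the standard first/second-derivative matrices M1, M2.
M1 = [[-E_yy/2 + F_xy - G_xx/2, E_x/2, F_x - E_y/2], [F_y - G_x/2, E, F], [G_y/2, F, G]] = [[-1/4, 0, 0], [21/16, 5/2, 0], [0, 0, 441/64]]; det M1 = -2205/512
M2 = [[0, E_y/2, G_x/2], [E_y/2, E, F], [G_x/2, F, G]] = [[0, 0, -21/16], [0, 5/2, 0], [-21/16, 0, 441/64]]; det M2 = -2205/512
det M1 - det M2 = 0; K = 0 / (2205/128)^2 = 0

Answer: K = 0


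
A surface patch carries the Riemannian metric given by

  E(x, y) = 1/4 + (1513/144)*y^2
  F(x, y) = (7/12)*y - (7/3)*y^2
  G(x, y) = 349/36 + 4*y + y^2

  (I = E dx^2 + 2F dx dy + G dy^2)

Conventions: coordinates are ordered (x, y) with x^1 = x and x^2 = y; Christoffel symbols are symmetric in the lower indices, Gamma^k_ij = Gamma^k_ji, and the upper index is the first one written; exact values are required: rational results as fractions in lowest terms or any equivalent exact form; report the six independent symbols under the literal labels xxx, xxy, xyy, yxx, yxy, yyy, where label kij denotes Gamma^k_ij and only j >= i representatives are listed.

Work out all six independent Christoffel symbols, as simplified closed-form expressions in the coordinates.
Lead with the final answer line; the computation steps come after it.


Answer: Gamma_xxx = (-127092*y^3 + 31773*y^2)/(26244*y^4 + 231984*y^3 + 527569*y^2 + 5184*y + 12564), Gamma_xxy = (54468*y^3 + 217872*y^2 + 528037*y)/(26244*y^4 + 231984*y^3 + 527569*y^2 + 5184*y + 12564), Gamma_xyy = (-12096*y^3 - 72576*y^2 - 228480*y + 29316)/(26244*y^4 + 231984*y^3 + 527569*y^2 + 5184*y + 12564), Gamma_yxx = (-2289169*y^3 - 54468*y)/(104976*y^4 + 927936*y^3 + 2110276*y^2 + 20736*y + 50256), Gamma_yxy = (127092*y^3 - 31773*y^2)/(26244*y^4 + 231984*y^3 + 527569*y^2 + 5184*y + 12564), Gamma_yyy = (-1980*y^3 + 130104*y^2 - 468*y + 2592)/(26244*y^4 + 231984*y^3 + 527569*y^2 + 5184*y + 12564)

E = 1/4 + (1513/144)*y^2; F = (7/12)*y - (7/3)*y^2; G = 349/36 + 4*y + y^2
Gamma^k_ij = (1/2) g^{kl} (d_i g_jl + d_j g_il - d_l g_ij), with g^inv = (1/(EG-F^2)) [[G, -F], [-F, E]]
first partials: E_x = 0, E_y = (1513/72)*y, F_x = 0, F_y = 7/12 - (14/3)*y, G_x = 0, G_y = 4 + 2*y
D = EG - F^2 = 349/144 + y + (527569/5184)*y^2 + (179/4)*y^3 + (81/16)*y^4
expanded: Gamma^x_xx = (G E_x - 2F F_x + F E_y)/(2D), Gamma^x_xy = (G E_y - F G_x)/(2D), Gamma^x_yy = (2G F_y - G G_x - F G_y)/(2D), Gamma^y_xx = (2E F_x - E E_y - F E_x)/(2D), Gamma^y_xy = (E G_x - F E_y)/(2D), Gamma^y_yy = (E G_y - 2F F_y + F G_x)/(2D); substitute and cancel common factors


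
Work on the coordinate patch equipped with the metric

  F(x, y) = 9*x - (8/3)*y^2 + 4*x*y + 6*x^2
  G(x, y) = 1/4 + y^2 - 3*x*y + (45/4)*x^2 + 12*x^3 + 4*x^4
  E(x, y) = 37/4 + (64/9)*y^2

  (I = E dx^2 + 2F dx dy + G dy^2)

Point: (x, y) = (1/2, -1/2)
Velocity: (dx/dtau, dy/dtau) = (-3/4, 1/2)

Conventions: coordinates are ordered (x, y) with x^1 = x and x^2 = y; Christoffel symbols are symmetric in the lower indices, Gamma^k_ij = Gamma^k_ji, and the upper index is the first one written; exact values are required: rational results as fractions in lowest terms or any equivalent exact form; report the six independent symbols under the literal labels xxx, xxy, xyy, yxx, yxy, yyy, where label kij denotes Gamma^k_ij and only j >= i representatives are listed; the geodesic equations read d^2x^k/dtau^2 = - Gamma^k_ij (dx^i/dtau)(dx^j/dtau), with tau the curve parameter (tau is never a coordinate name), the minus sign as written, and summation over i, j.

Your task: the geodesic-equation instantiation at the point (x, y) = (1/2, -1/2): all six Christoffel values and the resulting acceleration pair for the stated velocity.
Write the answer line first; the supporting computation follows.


Answer: Gamma_xxx = -123968/78315, Gamma_xxy = -41544/26105, Gamma_xyy = -42027/52210, Gamma_yxx = 946448/234945, Gamma_yxy = 252914/78315, Gamma_yyy = 10052/26105; accelerations (d^2x/dtau^2, d^2y/dtau^2) = (-4257/41768, 625/10442)

E = 397/36, F = 13/3, G = 93/16 at the point
E_x = 0, E_y = -64/9, F_x = 13, F_y = 14/3, G_x = 95/4, G_y = -5/2
EG - F^2 = 26105/576;  g^inv = (576/26105) * [[93/16, -13/3], [-13/3, 397/36]]
first-kind symbols [ij,l] = (1/2)(d_i g_jl + d_j g_il - d_l g_ij): [xx,x] = E_x/2 = 0, [xx,y] = F_x - E_y/2 = 149/9, [xy,x] = E_y/2 = -32/9, [xy,y] = G_x/2 = 95/8, [yy,x] = F_y - G_x/2 = -173/24, [yy,y] = G_y/2 = -5/4
Gamma^x_ij = (G*[ij,x] - F*[ij,y])/(EG - F^2), Gamma^y_ij = (E*[ij,y] - F*[ij,x])/(EG - F^2)
Gamma_xxx = -123968/78315, Gamma_xxy = -41544/26105, Gamma_xyy = -42027/52210, Gamma_yxx = 946448/234945, Gamma_yxy = 252914/78315, Gamma_yyy = 10052/26105
d^2x/dtau^2 = -(Gamma_xxx*(-3/4)^2 + 2*Gamma_xxy*(-3/4)*(1/2) + Gamma_xyy*(1/2)^2) = -4257/41768
d^2y/dtau^2 = -(Gamma_yxx*(-3/4)^2 + 2*Gamma_yxy*(-3/4)*(1/2) + Gamma_yyy*(1/2)^2) = 625/10442


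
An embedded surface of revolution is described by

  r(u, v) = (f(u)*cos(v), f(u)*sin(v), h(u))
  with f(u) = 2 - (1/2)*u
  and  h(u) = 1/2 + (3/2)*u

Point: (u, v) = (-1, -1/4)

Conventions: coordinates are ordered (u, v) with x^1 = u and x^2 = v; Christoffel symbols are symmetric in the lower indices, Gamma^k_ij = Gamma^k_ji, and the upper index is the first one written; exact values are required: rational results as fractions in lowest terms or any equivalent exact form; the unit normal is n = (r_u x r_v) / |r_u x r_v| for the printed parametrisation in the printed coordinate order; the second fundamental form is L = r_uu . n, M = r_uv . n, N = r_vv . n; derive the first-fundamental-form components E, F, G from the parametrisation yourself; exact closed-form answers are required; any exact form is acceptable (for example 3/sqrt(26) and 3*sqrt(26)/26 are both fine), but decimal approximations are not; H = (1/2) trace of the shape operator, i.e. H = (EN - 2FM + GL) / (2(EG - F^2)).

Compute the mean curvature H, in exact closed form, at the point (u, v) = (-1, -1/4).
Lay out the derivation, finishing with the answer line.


f = 5/2, f' = -1/2, f'' = 0, h' = 3/2, h'' = 0
E = 5/2, F = 0, G = 25/4; answer radicand W^2 = 5/2
unnormalised second-form numerators: l = 0, m = 0, n = 15/4; L = l/sqrt(5/2), and similarly M = m/sqrt(W^2), N = n/sqrt(W^2)
H = (E*n - 2*F*m + G*l) / (2*(EG - F^2)*sqrt(W^2)); E*n - 2*F*m + G*l = 75/8, EG - F^2 = 125/8, so H = (3/10)/sqrt(5/2)

Answer: H = 3*sqrt(10)/50


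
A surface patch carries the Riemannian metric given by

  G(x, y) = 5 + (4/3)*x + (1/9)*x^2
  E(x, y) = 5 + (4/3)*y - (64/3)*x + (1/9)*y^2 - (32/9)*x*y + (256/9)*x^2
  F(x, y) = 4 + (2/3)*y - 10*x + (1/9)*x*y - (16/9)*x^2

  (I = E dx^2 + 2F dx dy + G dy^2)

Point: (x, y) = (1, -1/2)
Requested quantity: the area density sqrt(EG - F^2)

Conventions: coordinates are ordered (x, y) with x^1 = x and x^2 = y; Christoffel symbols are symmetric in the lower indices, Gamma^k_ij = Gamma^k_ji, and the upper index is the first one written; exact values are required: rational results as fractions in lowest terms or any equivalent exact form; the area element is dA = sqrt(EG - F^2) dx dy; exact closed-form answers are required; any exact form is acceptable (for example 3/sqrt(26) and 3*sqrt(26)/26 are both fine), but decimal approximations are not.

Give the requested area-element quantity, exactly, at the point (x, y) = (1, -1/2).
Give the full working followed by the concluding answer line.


E = 53/4, F = -49/6, G = 58/9; EG - F^2 = 673/36

Answer: sqrt(EG - F^2) = sqrt(673)/6


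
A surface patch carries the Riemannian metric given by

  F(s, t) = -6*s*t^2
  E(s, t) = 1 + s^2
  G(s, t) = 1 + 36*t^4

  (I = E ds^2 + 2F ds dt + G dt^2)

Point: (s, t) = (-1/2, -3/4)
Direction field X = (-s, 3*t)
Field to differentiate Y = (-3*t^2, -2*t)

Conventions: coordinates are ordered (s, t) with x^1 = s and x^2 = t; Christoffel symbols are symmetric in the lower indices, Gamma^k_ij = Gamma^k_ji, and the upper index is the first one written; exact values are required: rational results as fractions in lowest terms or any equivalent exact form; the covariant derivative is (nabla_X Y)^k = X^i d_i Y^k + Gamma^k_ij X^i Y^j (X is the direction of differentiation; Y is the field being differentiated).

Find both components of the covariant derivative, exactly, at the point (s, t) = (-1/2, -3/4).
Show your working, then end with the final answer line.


E = 5/4, F = 27/16, G = 793/64 at the point
E_s = -1, E_t = 0, F_s = -27/8, F_t = -9/2, G_s = 0, G_t = -243/4
EG - F^2 = 809/64;  g^inv = (64/809) * [[793/64, -27/16], [-27/16, 5/4]]
first-kind symbols [ij,l] = (1/2)(d_i g_jl + d_j g_il - d_l g_ij): [ss,s] = E_s/2 = -1/2, [ss,t] = F_s - E_t/2 = -27/8, [st,s] = E_t/2 = 0, [st,t] = G_s/2 = 0, [tt,s] = F_t - G_s/2 = -9/2, [tt,t] = G_t/2 = -243/8
Gamma^s_ij = (G*[ij,s] - F*[ij,t])/(EG - F^2), Gamma^t_ij = (E*[ij,t] - F*[ij,s])/(EG - F^2)
Gamma_sss = -32/809, Gamma_sst = 0, Gamma_stt = -288/809, Gamma_tss = -216/809, Gamma_tst = 0, Gamma_ttt = -1944/809
X = (1/2, -9/4), Y = (-27/16, 3/2) at the point

Answer: (nabla_X Y)^s = -57537/6472, (nabla_X Y)^t = 41535/3236


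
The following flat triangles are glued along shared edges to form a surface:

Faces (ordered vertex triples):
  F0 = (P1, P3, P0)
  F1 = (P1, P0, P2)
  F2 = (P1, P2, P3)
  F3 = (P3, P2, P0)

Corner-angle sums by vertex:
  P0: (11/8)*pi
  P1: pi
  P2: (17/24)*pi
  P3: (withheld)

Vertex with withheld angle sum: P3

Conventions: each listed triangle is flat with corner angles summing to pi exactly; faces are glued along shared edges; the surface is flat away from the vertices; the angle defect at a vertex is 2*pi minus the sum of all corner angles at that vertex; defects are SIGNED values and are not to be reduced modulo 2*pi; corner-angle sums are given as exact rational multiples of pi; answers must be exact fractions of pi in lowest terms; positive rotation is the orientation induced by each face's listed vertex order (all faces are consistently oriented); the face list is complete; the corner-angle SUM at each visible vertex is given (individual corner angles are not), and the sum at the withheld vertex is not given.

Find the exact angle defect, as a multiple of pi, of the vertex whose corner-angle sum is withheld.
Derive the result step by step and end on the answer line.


V = 4, E = 6, F = 4; chi = V - E + F = 2
Gauss-Bonnet: total defect = 2*pi*chi = 4*pi; visible defects sum to (35/12)*pi

Answer: defect(P3) = (13/12)*pi


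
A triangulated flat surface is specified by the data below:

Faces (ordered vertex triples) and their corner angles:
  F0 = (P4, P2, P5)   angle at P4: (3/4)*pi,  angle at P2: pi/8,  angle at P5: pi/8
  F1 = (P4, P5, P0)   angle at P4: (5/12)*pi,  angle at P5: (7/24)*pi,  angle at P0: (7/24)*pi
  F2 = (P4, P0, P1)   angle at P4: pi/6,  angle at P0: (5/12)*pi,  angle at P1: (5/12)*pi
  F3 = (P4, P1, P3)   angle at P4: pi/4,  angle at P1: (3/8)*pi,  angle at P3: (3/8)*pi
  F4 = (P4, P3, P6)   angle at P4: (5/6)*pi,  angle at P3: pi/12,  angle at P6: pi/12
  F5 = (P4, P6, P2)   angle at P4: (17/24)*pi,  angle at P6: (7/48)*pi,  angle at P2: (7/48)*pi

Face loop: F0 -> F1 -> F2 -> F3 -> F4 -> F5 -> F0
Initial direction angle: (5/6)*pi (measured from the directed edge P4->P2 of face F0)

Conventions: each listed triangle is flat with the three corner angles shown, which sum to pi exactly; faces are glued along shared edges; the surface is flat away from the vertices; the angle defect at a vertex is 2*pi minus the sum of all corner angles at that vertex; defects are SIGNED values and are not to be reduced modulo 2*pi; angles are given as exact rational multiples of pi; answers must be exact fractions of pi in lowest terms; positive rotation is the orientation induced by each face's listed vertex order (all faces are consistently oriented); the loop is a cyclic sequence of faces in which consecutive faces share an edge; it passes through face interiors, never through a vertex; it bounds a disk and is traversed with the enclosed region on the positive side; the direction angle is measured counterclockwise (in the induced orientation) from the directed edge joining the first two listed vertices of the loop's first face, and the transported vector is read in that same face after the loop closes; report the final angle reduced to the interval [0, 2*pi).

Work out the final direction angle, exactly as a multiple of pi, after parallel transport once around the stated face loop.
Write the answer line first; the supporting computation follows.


Answer: final direction angle = (41/24)*pi

enclosed vertex P4: corner angles sum to (25/8)*pi, defect = 2*pi - (25/8)*pi = (-9/8)*pi
by Gauss-Bonnet the loop rotates the vector by the enclosed defect sum (positive orientation, mod 2*pi)
final angle = (5/6)*pi - (9/8)*pi = (41/24)*pi (mod 2*pi)


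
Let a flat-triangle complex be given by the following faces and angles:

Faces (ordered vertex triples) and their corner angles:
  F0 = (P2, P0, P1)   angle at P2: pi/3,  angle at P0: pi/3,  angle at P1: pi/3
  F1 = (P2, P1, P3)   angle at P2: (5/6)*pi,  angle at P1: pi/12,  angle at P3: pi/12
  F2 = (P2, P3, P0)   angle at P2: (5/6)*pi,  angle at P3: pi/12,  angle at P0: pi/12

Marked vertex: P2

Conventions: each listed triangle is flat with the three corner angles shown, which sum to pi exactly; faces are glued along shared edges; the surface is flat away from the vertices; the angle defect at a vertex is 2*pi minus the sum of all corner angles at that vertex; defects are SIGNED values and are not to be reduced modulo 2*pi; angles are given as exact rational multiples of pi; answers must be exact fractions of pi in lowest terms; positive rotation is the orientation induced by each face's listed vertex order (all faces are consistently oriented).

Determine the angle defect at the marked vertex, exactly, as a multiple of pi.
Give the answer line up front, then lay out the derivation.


Answer: defect(P2) = 0

Sum of corner angles at P2: 2*pi
defect = 2*pi - 2*pi


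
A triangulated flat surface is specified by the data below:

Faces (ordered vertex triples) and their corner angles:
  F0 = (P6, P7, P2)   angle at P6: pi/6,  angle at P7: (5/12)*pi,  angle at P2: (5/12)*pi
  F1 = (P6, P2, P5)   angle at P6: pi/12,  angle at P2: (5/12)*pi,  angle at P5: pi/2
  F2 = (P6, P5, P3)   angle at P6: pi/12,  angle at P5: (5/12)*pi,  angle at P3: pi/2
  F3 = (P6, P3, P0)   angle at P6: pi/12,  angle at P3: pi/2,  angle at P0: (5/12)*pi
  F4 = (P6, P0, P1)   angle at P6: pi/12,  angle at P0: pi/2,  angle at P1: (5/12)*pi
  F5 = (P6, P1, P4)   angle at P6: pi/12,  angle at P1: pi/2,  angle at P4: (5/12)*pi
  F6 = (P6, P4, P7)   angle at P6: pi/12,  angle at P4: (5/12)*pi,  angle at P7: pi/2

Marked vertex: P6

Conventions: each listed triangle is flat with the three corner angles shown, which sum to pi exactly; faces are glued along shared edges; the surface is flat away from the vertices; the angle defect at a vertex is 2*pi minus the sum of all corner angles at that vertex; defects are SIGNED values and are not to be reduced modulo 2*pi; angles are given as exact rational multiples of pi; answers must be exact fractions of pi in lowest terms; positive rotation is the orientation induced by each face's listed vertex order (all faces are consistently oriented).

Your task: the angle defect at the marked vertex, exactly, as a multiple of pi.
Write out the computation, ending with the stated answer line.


Sum of corner angles at P6: (2/3)*pi
defect = 2*pi - (2/3)*pi

Answer: defect(P6) = (4/3)*pi


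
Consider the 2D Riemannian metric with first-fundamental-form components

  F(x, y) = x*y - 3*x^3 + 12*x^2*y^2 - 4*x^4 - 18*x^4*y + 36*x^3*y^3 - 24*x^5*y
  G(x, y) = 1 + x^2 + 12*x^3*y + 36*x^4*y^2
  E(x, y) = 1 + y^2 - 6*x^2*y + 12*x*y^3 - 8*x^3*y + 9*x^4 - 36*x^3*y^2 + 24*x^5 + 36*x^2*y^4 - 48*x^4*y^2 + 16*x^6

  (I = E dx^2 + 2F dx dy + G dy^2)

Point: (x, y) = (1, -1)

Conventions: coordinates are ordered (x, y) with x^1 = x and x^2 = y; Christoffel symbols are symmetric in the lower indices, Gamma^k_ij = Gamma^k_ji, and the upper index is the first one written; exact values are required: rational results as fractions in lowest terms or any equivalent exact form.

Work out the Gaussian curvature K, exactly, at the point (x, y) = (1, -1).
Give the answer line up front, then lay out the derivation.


Answer: K = -193/900

E = 5, F = 10, G = 26, EG - F^2 = 30 at the point
E_x = 48, E_y = 44, F_x = 82, F_y = 43, G_x = 110, G_y = -60
E_yy = 194, F_xy = 85, G_xx = 362
K follows from Brioschi's formula, (det M1 - det M2)/(EG - F^2)^2.
M1 = [[-E_yy/2 + F_xy - G_xx/2, E_x/2, F_x - E_y/2], [F_y - G_x/2, E, F], [G_y/2, F, G]] = [[-193, 24, 60], [-12, 5, 10], [-30, 10, 26]]; det M1 = -3702
M2 = [[0, E_y/2, G_x/2], [E_y/2, E, F], [G_x/2, F, G]] = [[0, 22, 55], [22, 5, 10], [55, 10, 26]]; det M2 = -3509
det M1 - det M2 = -193; K = -193 / (30)^2 = -193/900


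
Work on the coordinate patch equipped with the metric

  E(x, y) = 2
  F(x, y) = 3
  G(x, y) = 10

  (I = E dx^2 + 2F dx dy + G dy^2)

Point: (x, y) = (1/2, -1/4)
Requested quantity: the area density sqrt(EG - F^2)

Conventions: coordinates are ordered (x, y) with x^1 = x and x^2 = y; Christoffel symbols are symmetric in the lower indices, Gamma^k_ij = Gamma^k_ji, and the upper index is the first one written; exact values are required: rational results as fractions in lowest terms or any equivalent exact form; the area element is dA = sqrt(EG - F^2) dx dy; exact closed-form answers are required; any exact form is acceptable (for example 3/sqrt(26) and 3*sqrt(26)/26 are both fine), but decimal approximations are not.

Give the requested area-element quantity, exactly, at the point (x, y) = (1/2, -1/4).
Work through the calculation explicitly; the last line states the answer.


E = 2, F = 3, G = 10; EG - F^2 = 11

Answer: sqrt(EG - F^2) = sqrt(11)


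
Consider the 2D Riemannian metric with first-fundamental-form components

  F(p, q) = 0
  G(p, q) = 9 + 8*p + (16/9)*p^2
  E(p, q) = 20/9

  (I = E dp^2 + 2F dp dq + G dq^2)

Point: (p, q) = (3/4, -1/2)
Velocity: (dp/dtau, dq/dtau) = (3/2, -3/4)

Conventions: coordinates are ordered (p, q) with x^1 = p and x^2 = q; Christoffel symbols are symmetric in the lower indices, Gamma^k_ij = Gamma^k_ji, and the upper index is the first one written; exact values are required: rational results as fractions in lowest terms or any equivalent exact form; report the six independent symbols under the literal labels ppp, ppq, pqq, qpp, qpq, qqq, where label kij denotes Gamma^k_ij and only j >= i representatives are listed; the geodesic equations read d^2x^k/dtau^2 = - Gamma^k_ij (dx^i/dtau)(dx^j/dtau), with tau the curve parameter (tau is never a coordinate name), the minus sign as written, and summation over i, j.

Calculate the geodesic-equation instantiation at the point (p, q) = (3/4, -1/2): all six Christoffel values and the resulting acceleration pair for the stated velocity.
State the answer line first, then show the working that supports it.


Answer: Gamma_ppp = 0, Gamma_ppq = 0, Gamma_pqq = -12/5, Gamma_qpp = 0, Gamma_qpq = 1/3, Gamma_qqq = 0; accelerations (d^2p/dtau^2, d^2q/dtau^2) = (27/20, 3/4)

E = 20/9, F = 0, G = 16 at the point
E_p = 0, E_q = 0, F_p = 0, F_q = 0, G_p = 32/3, G_q = 0
EG - F^2 = 320/9;  g^inv = (9/320) * [[16, 0], [0, 20/9]]
first-kind symbols [ij,l] = (1/2)(d_i g_jl + d_j g_il - d_l g_ij): [pp,p] = E_p/2 = 0, [pp,q] = F_p - E_q/2 = 0, [pq,p] = E_q/2 = 0, [pq,q] = G_p/2 = 16/3, [qq,p] = F_q - G_p/2 = -16/3, [qq,q] = G_q/2 = 0
Gamma^p_ij = (G*[ij,p] - F*[ij,q])/(EG - F^2), Gamma^q_ij = (E*[ij,q] - F*[ij,p])/(EG - F^2)
Gamma_ppp = 0, Gamma_ppq = 0, Gamma_pqq = -12/5, Gamma_qpp = 0, Gamma_qpq = 1/3, Gamma_qqq = 0
d^2p/dtau^2 = -(Gamma_ppp*(3/2)^2 + 2*Gamma_ppq*(3/2)*(-3/4) + Gamma_pqq*(-3/4)^2) = 27/20
d^2q/dtau^2 = -(Gamma_qpp*(3/2)^2 + 2*Gamma_qpq*(3/2)*(-3/4) + Gamma_qqq*(-3/4)^2) = 3/4


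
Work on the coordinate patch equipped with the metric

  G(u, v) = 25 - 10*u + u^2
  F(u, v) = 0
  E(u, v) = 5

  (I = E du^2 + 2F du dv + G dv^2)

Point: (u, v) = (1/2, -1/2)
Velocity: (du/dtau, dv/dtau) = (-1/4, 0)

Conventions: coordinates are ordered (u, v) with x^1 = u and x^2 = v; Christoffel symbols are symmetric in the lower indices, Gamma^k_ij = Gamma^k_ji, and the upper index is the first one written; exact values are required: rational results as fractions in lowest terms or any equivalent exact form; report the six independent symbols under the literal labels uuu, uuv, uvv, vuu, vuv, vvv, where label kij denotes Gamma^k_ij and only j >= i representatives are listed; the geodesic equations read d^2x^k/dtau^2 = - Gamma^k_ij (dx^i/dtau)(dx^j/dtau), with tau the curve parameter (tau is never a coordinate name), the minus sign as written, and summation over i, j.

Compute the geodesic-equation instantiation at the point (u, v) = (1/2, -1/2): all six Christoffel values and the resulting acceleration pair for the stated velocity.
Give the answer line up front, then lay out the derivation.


Answer: Gamma_uuu = 0, Gamma_uuv = 0, Gamma_uvv = 9/10, Gamma_vuu = 0, Gamma_vuv = -2/9, Gamma_vvv = 0; accelerations (d^2u/dtau^2, d^2v/dtau^2) = (0, 0)

E = 5, F = 0, G = 81/4 at the point
E_u = 0, E_v = 0, F_u = 0, F_v = 0, G_u = -9, G_v = 0
EG - F^2 = 405/4;  g^inv = (4/405) * [[81/4, 0], [0, 5]]
first-kind symbols [ij,l] = (1/2)(d_i g_jl + d_j g_il - d_l g_ij): [uu,u] = E_u/2 = 0, [uu,v] = F_u - E_v/2 = 0, [uv,u] = E_v/2 = 0, [uv,v] = G_u/2 = -9/2, [vv,u] = F_v - G_u/2 = 9/2, [vv,v] = G_v/2 = 0
Gamma^u_ij = (G*[ij,u] - F*[ij,v])/(EG - F^2), Gamma^v_ij = (E*[ij,v] - F*[ij,u])/(EG - F^2)
Gamma_uuu = 0, Gamma_uuv = 0, Gamma_uvv = 9/10, Gamma_vuu = 0, Gamma_vuv = -2/9, Gamma_vvv = 0
d^2u/dtau^2 = -(Gamma_uuu*(-1/4)^2 + 2*Gamma_uuv*(-1/4)*(0) + Gamma_uvv*(0)^2) = 0
d^2v/dtau^2 = -(Gamma_vuu*(-1/4)^2 + 2*Gamma_vuv*(-1/4)*(0) + Gamma_vvv*(0)^2) = 0


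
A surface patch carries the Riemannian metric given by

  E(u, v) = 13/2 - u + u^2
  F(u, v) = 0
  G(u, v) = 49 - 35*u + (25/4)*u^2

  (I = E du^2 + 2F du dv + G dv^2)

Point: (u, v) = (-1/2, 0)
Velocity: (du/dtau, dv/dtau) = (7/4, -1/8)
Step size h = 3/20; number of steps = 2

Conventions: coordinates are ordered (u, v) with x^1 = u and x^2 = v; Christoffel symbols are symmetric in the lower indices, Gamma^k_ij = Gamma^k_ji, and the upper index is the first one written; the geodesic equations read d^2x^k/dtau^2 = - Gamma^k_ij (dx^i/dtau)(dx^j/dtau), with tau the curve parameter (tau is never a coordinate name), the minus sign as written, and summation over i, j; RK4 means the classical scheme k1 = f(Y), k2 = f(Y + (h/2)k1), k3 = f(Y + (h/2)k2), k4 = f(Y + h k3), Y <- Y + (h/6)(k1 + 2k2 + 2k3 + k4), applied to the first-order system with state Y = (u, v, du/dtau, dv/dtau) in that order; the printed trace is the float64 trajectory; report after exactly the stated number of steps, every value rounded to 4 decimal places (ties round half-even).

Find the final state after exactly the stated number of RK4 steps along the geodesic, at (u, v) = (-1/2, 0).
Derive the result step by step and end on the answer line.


f(Y) = (du/dtau, dv/dtau, -Gamma^u_ij Y'^i Y'^j, -Gamma^v_ij Y'^i Y'^j) with the Gammas evaluated at the stage position; h = 0.150000; intermediate values shown to 6 dp
step 0: u = -0.5000, v = 0.0000, du/dtau = 1.7500, dv/dtau = -0.1250
step 1:
  k1: at (u, v) = (-0.500000, 0.000000), (du/dtau, dv/dtau) = (1.750000, -0.125000); Gamma_uuu = -0.137931, Gamma_uuv = 0.000000, Gamma_uvv = 2.844828, Gamma_vuu = 0.000000, Gamma_vuv = -0.303030, Gamma_vvv = 0.000000; k1 = (1.750000, -0.125000, 0.377963, -0.132576)
  k2: at (u, v) = (-0.368750, -0.009375), (du/dtau, dv/dtau) = (1.778347, -0.134943); Gamma_uuu = -0.124023, Gamma_uuv = 0.000000, Gamma_uvv = 2.827332, Gamma_vuu = 0.000000, Gamma_vuv = -0.315582, Gamma_vvv = 0.000000; k2 = (1.778347, -0.134943, 0.340742, -0.151464)
  k3: at (u, v) = (-0.366624, -0.010121), (du/dtau, dv/dtau) = (1.775556, -0.136360); Gamma_uuu = -0.123785, Gamma_uuv = 0.000000, Gamma_uvv = 2.826924, Gamma_vuu = 0.000000, Gamma_vuv = -0.315794, Gamma_vvv = 0.000000; k3 = (1.775556, -0.136360, 0.337681, -0.152916)
  k4: at (u, v) = (-0.233667, -0.020454), (du/dtau, dv/dtau) = (1.800652, -0.147937); Gamma_uuu = -0.108079, Gamma_uuv = 0.000000, Gamma_uvv = 2.793116, Gamma_vuu = 0.000000, Gamma_vuv = -0.329634, Gamma_vvv = 0.000000; k4 = (1.800652, -0.147937, 0.289300, -0.175618)
  Y <- Y + (h/6)(k1 + 2k2 + 2k3 + k4): u = -0.2335, v = -0.0204, du/dtau = 1.8006, dv/dtau = -0.1479
step 2:
  k1: at (u, v) = (-0.233539, -0.020389), (du/dtau, dv/dtau) = (1.800603, -0.147924); Gamma_uuu = -0.108063, Gamma_uuv = 0.000000, Gamma_uvv = 2.793075, Gamma_vuu = 0.000000, Gamma_vuv = -0.329648, Gamma_vvv = 0.000000; k1 = (1.800603, -0.147924, 0.289241, -0.175605)
  k2: at (u, v) = (-0.098493, -0.031483), (du/dtau, dv/dtau) = (1.822296, -0.161094); Gamma_uuu = -0.090568, Gamma_uuv = 0.000000, Gamma_uvv = 2.741382, Gamma_vuu = 0.000000, Gamma_vuv = -0.345007, Gamma_vvv = 0.000000; k2 = (1.822296, -0.161094, 0.229613, -0.202561)
  k3: at (u, v) = (-0.096866, -0.032471), (du/dtau, dv/dtau) = (1.817824, -0.163116); Gamma_uuu = -0.090349, Gamma_uuv = 0.000000, Gamma_uvv = 2.740650, Gamma_vuu = 0.000000, Gamma_vuv = -0.345201, Gamma_vvv = 0.000000; k3 = (1.817824, -0.163116, 0.225636, -0.204715)
  k4: at (u, v) = (0.039135, -0.044856), (du/dtau, dv/dtau) = (1.834448, -0.178631); Gamma_uuu = -0.071315, Gamma_uuv = 0.000000, Gamma_uvv = 2.670125, Gamma_vuu = 0.000000, Gamma_vuv = -0.362205, Gamma_vvv = 0.000000; k4 = (1.834448, -0.178631, 0.154788, -0.237382)
  Y <- Y + (h/6)(k1 + 2k2 + 2k3 + k4): u = 0.0393, v = -0.0448, du/dtau = 1.8345, dv/dtau = -0.1786

Answer: u = 0.0393, v = -0.0448, du/dtau = 1.8345, dv/dtau = -0.1786


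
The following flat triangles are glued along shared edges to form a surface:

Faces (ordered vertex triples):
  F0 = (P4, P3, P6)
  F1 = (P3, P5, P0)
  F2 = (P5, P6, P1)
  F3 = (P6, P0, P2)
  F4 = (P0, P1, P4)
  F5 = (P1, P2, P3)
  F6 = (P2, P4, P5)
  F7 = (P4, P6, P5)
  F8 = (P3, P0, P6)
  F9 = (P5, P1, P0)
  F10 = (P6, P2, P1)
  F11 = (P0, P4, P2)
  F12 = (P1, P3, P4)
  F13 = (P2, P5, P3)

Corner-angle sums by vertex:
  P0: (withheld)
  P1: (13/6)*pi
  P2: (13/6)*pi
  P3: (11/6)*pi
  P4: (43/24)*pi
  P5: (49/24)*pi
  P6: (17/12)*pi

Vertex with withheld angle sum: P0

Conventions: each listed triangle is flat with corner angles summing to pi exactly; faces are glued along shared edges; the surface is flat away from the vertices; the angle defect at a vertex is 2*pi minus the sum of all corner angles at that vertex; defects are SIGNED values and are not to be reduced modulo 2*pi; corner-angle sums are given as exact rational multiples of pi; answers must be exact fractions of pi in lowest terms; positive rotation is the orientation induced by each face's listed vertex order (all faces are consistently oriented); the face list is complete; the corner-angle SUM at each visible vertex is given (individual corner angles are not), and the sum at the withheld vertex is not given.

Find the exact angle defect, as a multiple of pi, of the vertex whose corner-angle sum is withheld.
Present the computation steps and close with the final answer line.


V = 7, E = 21, F = 14; chi = V - E + F = 0
Gauss-Bonnet: total defect = 2*pi*chi = 0; visible defects sum to (7/12)*pi

Answer: defect(P0) = (-7/12)*pi
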